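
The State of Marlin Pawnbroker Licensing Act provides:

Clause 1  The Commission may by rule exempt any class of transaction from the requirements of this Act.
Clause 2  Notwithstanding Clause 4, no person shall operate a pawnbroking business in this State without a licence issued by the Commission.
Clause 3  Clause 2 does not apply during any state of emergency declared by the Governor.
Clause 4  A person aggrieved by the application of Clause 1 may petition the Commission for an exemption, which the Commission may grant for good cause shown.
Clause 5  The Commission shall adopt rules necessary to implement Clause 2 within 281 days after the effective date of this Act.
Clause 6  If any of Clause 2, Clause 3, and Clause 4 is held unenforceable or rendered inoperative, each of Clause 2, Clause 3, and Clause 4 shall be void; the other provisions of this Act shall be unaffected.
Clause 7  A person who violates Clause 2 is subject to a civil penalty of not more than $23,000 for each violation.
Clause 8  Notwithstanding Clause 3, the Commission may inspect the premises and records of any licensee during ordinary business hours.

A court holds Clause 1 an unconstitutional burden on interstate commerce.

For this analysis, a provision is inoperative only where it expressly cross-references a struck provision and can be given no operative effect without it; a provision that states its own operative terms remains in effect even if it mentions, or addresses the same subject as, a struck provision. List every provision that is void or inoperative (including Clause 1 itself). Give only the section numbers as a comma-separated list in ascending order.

Clause 1 is struck. Clause 4 merely fixes the exemption procedure for Clause 1; with Clause 1 gone it has nothing to operate on and falls away. Clause 8 mentions Clause 3 but its own obligation stands independently of Clause 3, so Clause 8 is not affected. Clause 6 declares Clause 2, Clause 3, and Clause 4 mutually dependent; since one of them has fallen, all of them are of no effect. That brings down Clause 2 and Clause 3 as well. Clause 5 and Clause 7 in turn depend solely on a provision now struck and likewise fall. The remainder continues in force under Clause 6. The provisions still in force are Clause 6 and Clause 8.

1, 2, 3, 4, 5, 7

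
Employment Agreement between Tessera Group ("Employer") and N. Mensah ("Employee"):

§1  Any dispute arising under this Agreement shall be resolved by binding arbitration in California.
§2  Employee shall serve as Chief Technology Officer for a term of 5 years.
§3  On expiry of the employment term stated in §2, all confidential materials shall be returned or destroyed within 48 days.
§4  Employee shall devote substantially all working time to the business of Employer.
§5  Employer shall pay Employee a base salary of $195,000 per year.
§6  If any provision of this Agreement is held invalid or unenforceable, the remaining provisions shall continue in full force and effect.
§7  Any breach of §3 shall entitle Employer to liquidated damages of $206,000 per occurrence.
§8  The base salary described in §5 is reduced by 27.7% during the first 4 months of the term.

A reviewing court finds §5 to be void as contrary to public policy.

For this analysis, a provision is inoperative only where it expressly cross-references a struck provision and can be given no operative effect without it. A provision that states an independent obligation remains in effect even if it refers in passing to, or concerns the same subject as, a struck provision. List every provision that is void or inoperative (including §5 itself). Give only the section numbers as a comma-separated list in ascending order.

5, 8

§5 is struck. §8 does nothing except set the introductory reduction to the base salary by reference to §5; with §5 gone it has no independent effect and is inoperative. §6 is a severability clause and preserves every provision that can still be given independent effect. §1, §2, §3, §4, §6, and §7 remain in effect.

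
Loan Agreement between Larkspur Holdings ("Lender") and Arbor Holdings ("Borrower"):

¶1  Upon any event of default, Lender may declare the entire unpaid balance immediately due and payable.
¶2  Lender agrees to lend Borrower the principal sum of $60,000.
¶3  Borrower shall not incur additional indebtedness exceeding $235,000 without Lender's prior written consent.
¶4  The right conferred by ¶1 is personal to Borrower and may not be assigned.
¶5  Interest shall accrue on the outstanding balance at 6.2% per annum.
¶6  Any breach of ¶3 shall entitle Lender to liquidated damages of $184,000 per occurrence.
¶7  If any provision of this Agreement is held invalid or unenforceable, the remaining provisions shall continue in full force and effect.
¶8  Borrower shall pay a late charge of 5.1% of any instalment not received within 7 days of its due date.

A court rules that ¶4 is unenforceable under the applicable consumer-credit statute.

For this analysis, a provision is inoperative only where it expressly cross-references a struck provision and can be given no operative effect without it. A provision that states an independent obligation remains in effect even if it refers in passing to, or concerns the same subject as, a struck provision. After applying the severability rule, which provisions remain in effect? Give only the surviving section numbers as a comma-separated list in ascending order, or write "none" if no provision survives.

1, 2, 3, 5, 6, 7, 8

¶4 is struck. No other provision's operative terms depend on ¶4. ¶7 is a severability clause and preserves every provision that can still be given independent effect. ¶1, ¶2, ¶3, ¶5, ¶6, ¶7, and ¶8 remain in effect.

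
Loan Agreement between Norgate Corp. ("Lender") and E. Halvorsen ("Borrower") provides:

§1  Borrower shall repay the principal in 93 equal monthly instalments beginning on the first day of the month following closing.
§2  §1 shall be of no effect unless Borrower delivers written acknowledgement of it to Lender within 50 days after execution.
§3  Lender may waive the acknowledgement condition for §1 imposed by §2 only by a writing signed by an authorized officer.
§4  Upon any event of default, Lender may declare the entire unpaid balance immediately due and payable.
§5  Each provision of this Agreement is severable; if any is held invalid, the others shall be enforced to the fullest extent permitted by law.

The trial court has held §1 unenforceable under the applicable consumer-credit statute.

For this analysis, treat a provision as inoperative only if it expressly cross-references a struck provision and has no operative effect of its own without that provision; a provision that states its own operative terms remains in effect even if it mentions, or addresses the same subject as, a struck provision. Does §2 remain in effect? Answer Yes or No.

§1 is struck. §2 operates only by reference to §1, so it falls with §1. The only function of §3 is the waiver condition for §2, so it cannot stand once §2 is removed. Under the severability clause in §5, the remaining provisions continue in force. The provisions still in force are §4 and §5. §2 is among the inoperative provisions, so the answer is no.

No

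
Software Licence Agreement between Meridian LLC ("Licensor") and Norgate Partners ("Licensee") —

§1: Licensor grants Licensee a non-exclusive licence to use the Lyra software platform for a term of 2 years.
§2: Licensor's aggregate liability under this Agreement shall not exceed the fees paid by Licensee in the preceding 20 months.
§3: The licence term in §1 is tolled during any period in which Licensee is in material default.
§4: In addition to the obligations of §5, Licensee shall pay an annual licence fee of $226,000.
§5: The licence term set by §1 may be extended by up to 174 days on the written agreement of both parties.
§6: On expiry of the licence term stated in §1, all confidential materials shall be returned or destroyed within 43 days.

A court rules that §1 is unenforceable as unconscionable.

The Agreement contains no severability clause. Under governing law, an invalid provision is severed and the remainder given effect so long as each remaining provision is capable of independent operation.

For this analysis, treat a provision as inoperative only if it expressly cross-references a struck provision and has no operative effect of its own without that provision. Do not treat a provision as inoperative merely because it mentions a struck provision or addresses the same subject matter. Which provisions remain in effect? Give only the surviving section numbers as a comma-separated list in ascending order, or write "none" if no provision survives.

2, 4

§1 is struck. §3 has no operative effect of its own apart from §1 and is therefore inoperative. §5 has no operative effect of its own apart from §1 and is therefore inoperative. The only function of §6 is the return obligation tied to §1, so it cannot stand once §1 is removed. Although §4 refers to §5, its operative terms do not depend on §5, so it remains in effect. With no severability clause, the stated default rule severs what cannot stand and enforces each remaining provision that can operate on its own. §2 and §4 remain in effect.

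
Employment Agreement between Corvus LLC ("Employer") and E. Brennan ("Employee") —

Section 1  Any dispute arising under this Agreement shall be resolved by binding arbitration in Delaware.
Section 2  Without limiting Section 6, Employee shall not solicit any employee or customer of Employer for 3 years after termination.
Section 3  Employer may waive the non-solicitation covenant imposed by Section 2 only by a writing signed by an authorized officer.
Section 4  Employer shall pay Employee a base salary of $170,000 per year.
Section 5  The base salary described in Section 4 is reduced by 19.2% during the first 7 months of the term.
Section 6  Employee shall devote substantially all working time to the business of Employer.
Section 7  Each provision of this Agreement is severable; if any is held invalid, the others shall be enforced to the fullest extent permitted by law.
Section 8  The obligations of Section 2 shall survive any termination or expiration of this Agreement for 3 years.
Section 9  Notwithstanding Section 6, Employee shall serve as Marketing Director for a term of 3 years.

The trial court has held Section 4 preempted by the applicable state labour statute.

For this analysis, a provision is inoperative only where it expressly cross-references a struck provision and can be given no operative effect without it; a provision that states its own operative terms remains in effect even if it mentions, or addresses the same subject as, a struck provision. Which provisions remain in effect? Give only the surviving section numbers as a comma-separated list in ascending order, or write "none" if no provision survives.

1, 2, 3, 6, 7, 8, 9

Section 4 is struck. The whole of Section 5 is the introductory reduction to the base salary, defined by reference to Section 4, so Section 5 cannot stand once Section 4 is removed. Under the severability clause in Section 7, the remaining provisions continue in force. The provisions still in force are Section 1, Section 2, Section 3, Section 6, Section 7, Section 8, and Section 9.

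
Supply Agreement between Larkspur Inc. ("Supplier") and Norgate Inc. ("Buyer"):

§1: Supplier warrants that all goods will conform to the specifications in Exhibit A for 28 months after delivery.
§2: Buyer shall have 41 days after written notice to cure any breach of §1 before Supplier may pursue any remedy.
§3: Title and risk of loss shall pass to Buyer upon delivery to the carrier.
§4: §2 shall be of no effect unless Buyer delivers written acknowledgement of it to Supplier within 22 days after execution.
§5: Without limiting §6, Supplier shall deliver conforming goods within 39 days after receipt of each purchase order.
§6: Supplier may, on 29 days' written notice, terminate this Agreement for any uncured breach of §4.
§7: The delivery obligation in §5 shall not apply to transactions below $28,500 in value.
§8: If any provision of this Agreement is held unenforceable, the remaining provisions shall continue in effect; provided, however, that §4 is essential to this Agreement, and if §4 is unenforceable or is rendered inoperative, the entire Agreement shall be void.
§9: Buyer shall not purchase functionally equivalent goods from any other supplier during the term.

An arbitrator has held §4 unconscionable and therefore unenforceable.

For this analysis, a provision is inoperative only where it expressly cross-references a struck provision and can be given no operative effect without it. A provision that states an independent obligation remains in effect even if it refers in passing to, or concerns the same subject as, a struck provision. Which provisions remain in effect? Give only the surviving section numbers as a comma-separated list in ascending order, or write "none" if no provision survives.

§4 is struck. §6 operates only by reference to §4, so it falls with §4. §8 makes §4 an essential term, and §4 is the provision held invalid; under §8, the entire Agreement is therefore void. No provision of the Agreement survives.

none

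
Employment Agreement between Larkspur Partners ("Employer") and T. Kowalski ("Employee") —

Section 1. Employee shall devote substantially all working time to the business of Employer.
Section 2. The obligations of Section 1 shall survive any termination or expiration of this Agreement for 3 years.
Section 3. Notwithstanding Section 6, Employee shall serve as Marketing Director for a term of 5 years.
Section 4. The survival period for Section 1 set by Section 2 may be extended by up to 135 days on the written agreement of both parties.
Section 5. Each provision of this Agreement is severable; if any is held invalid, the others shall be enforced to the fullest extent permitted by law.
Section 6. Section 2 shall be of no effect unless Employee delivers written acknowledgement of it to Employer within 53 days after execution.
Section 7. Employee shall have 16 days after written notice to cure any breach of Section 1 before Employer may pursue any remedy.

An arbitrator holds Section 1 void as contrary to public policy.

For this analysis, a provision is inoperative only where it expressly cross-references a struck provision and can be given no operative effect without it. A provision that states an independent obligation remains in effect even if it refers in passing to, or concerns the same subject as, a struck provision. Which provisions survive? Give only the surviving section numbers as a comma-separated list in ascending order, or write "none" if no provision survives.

3, 5

Section 1 is struck. Section 2 merely fixes the survival period for Section 1; with Section 1 gone it has nothing to operate on and falls away. Section 7 has no operative effect of its own apart from Section 1 and is therefore inoperative. Section 4 does nothing except set the extension of the survival period for Section 1 by reference to Section 2; with Section 2 gone it has no independent effect and is inoperative. Section 6 has no operative effect of its own apart from Section 2 and is therefore inoperative. Although Section 3 refers to Section 6, its operative terms do not depend on Section 6, so it remains in effect. Under the severability clause in Section 5, the remaining provisions continue in force. That leaves Section 3 and Section 5 in effect.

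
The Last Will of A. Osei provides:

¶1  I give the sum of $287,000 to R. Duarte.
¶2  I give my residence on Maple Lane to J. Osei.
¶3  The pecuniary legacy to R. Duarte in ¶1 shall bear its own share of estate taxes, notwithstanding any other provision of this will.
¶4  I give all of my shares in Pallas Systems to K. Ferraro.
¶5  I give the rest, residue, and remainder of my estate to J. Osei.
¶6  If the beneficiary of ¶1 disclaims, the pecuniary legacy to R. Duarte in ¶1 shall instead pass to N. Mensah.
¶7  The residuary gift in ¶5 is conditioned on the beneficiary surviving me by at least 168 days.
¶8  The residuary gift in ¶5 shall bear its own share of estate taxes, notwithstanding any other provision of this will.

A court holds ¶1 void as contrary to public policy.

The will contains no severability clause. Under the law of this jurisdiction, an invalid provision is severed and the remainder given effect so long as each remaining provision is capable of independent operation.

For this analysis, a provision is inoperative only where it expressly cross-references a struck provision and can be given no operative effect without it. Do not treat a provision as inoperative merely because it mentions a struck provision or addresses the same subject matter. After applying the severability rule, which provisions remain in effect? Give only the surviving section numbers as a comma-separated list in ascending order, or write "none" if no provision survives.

¶1 is struck. ¶3 has no operative effect of its own apart from ¶1 and is therefore inoperative. ¶6 operates only by reference to ¶1, so it falls with ¶1. With no severability clause, the stated default rule severs what cannot stand and enforces each remaining provision that can operate on its own. The provisions still in force are ¶2, ¶4, ¶5, ¶7, and ¶8.

2, 4, 5, 7, 8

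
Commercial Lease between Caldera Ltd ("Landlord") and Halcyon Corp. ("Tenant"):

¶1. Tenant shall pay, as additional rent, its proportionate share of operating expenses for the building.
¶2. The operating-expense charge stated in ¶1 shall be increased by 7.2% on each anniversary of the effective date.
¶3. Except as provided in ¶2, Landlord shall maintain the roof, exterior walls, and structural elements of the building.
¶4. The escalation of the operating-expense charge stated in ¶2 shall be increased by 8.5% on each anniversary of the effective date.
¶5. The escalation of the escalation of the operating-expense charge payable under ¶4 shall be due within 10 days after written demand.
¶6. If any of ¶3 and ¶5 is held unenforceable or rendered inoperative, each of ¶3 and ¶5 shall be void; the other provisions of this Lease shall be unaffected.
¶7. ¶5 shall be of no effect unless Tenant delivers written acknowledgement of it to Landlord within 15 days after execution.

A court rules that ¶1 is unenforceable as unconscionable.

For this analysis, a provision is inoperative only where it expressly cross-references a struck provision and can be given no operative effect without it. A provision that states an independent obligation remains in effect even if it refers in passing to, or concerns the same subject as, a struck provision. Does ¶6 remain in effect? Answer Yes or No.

Yes

¶1 is struck. ¶2 has no operative effect of its own apart from ¶1 and is therefore inoperative. The whole of ¶4 is the escalation of the escalation of the operating-expense charge, defined by reference to ¶2, so ¶4 cannot stand once ¶2 is removed. ¶5 has no operative effect of its own apart from ¶4 and is therefore inoperative. ¶7 has no operative effect of its own apart from ¶5 and is therefore inoperative. ¶6 declares ¶3 and ¶5 mutually dependent; since one of them has fallen, all of them are of no effect. That brings down ¶3 as well. The remainder continues in force under ¶6. Only ¶6 remains in effect. ¶6 is among the surviving provisions, so the answer is yes.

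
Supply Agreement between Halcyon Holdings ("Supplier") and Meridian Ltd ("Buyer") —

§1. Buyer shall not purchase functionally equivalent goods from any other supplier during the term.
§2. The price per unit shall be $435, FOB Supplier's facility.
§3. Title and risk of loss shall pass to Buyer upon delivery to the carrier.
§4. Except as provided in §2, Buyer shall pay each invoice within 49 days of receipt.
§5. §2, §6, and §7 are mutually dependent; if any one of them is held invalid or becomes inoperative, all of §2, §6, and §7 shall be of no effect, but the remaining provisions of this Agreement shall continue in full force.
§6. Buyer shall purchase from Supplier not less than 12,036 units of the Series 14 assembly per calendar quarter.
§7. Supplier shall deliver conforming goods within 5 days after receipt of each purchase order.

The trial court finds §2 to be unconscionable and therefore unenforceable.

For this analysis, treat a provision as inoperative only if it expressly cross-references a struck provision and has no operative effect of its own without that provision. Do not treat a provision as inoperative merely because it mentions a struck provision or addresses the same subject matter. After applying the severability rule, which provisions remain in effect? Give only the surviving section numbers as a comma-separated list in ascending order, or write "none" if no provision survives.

§2 is struck. Although §4 refers to §2, its operative terms do not depend on §2, so it remains in effect. No other provision's operative terms depend on §2. §5 declares §2, §6, and §7 mutually dependent; since one of them has fallen, all of them are of no effect. That brings down §6 and §7 as well. The remainder continues in force under §5. That leaves §1, §3, §4, and §5 in effect.

1, 3, 4, 5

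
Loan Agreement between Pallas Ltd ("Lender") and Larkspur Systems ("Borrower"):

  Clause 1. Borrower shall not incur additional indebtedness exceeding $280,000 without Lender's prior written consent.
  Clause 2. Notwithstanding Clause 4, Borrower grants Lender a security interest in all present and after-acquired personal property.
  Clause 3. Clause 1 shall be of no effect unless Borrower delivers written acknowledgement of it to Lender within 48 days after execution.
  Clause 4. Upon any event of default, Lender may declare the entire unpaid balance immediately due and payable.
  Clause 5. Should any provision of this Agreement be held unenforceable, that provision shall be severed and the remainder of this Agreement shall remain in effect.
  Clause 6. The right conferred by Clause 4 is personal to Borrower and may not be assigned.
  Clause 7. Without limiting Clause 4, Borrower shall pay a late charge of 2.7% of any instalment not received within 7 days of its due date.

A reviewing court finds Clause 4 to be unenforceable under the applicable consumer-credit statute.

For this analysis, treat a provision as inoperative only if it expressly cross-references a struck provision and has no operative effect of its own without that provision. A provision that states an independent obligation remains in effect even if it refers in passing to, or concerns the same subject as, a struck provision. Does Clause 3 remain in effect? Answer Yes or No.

Yes

Clause 4 is struck. The only function of Clause 6 is the non-assignment of Clause 4, so it cannot stand once Clause 4 is removed. Clause 7 mentions Clause 4 but its own obligation stands independently of Clause 4, so Clause 7 is not affected. Although Clause 2 refers to Clause 4, its operative terms do not depend on Clause 4, so it remains in effect. Clause 5 is a severability clause and preserves every provision that can still be given independent effect. Clause 1, Clause 2, Clause 3, Clause 5, and Clause 7 remain in effect. Clause 3 is among the surviving provisions, so the answer is yes.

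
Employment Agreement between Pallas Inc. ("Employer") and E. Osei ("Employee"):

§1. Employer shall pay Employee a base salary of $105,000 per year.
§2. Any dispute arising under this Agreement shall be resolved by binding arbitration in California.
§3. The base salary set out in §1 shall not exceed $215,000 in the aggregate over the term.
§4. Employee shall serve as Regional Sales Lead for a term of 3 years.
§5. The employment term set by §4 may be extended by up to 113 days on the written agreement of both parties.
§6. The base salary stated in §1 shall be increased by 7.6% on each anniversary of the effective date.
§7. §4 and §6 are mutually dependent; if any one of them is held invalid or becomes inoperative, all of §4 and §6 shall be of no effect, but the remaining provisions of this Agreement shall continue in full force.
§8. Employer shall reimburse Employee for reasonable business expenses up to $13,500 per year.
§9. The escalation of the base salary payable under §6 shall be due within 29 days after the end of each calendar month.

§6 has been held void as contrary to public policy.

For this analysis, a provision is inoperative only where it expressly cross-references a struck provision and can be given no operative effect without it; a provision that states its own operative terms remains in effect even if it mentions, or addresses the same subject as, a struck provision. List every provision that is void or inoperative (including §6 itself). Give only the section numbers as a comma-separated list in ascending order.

§6 is struck. §9 operates only by reference to §6, so it falls with §6. §7 declares §4 and §6 mutually dependent; since one of them has fallen, all of them are of no effect. That brings down §4 as well. §5 in turn depends solely on a provision now struck and likewise falls. The remainder continues in force under §7. The provisions still in force are §1, §2, §3, §7, and §8.

4, 5, 6, 9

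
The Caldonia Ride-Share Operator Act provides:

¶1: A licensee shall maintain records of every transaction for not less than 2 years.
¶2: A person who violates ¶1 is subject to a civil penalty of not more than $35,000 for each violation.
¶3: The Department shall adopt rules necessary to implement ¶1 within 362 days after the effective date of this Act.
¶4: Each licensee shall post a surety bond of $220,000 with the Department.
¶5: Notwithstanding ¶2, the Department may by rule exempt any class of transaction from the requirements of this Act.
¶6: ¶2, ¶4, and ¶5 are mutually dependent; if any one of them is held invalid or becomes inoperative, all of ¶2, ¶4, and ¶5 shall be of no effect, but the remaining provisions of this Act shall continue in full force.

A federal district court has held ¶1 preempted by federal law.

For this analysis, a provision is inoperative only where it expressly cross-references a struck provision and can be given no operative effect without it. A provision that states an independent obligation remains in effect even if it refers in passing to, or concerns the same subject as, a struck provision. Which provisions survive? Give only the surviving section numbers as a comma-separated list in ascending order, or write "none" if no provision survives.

¶1 is struck. ¶2 has no operative effect of its own apart from ¶1 and is therefore inoperative. ¶3 merely fixes the rulemaking mandate for ¶1; with ¶1 gone it has nothing to operate on and falls away. ¶6 declares ¶2, ¶4, and ¶5 mutually dependent; since one of them has fallen, all of them are of no effect. That brings down ¶4 and ¶5 as well. The remainder continues in force under ¶6. Only ¶6 remains in effect.

6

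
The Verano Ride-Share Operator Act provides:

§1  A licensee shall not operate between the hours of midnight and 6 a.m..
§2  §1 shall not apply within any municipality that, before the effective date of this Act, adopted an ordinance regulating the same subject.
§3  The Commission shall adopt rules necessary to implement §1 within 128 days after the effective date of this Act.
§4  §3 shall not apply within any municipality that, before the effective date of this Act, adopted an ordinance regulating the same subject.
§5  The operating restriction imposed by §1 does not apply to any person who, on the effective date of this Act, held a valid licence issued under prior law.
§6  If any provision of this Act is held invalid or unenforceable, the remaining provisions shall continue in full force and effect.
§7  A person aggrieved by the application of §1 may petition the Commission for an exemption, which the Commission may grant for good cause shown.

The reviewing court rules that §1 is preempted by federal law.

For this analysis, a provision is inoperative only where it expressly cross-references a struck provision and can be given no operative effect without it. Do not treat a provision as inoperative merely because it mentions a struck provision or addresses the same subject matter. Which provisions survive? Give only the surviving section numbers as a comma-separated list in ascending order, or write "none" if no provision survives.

6

§1 is struck. The only function of §2 is the local-preemption carve-out from §1, so it cannot stand once §1 is removed. §3 has no operative effect of its own apart from §1 and is therefore inoperative. §5 operates only by reference to §1, so it falls with §1. §7 operates only by reference to §1, so it falls with §1. §4 merely fixes the local-preemption carve-out from §3; with §3 gone it has nothing to operate on and falls away. Under the severability clause in §6, the remaining provisions continue in force. Only §6 remains in effect.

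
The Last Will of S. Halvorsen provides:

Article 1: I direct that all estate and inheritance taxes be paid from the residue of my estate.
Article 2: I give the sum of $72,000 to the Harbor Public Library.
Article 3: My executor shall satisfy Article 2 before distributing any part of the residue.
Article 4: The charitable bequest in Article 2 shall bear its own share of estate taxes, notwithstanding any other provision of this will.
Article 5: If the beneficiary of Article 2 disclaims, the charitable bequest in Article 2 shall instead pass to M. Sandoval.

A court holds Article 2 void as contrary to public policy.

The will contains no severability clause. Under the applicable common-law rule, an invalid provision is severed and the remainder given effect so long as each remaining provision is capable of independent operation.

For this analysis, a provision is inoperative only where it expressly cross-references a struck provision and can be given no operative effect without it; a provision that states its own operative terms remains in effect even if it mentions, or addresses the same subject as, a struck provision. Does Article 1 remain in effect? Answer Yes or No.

Article 2 is struck. The only function of Article 3 is the priority direction for Article 2, so it cannot stand once Article 2 is removed. Article 4 operates only by reference to Article 2, so it falls with Article 2. The only function of Article 5 is the alternative disposition for Article 2, so it cannot stand once Article 2 is removed. Under the stated default rule, only provisions that cannot operate independently fall away; the rest are enforced. Only Article 1 remains in effect. Article 1 is among the surviving provisions, so the answer is yes.

Yes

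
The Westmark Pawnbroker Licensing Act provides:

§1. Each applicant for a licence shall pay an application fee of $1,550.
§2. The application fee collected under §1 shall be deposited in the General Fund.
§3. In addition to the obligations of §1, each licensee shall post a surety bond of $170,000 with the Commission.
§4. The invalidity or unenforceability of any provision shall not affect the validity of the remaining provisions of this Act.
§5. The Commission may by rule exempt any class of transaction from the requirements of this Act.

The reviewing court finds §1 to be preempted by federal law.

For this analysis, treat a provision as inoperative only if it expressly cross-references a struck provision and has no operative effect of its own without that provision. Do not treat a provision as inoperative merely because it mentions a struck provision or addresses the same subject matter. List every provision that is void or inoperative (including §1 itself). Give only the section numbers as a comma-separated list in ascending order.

1, 2

§1 is struck. The whole of §2 is the disposition of the application fee, defined by reference to §1, so §2 cannot stand once §1 is removed. Although §3 refers to §1, its operative terms do not depend on §1, so it remains in effect. §4 is a severability clause and preserves every provision that can still be given independent effect. That leaves §3, §4, and §5 in effect.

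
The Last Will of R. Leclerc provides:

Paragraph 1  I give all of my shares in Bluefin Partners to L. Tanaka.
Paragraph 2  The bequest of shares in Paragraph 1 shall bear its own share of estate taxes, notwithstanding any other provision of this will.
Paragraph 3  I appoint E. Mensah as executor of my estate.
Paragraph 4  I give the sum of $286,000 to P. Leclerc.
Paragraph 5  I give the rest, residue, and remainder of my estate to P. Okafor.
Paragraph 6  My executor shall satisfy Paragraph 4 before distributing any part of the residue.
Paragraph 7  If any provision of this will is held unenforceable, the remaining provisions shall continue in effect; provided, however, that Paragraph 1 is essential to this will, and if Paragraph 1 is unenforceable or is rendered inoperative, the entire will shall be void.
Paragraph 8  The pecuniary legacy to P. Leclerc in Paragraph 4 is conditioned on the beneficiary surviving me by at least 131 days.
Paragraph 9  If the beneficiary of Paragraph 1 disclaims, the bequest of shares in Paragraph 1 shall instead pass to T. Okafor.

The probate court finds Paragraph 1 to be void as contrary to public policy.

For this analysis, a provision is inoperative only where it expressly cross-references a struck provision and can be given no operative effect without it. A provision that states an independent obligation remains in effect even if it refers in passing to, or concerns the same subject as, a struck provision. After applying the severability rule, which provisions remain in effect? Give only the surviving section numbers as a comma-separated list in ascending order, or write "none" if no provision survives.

Paragraph 1 is struck. Paragraph 2 merely fixes the tax charge on Paragraph 1; with Paragraph 1 gone it has nothing to operate on and falls away. Paragraph 9 has no operative effect of its own apart from Paragraph 1 and is therefore inoperative. Paragraph 7 makes Paragraph 1 an essential term, and Paragraph 1 is the provision held invalid; under Paragraph 7, the entire will is therefore void. No provision of the will survives.

none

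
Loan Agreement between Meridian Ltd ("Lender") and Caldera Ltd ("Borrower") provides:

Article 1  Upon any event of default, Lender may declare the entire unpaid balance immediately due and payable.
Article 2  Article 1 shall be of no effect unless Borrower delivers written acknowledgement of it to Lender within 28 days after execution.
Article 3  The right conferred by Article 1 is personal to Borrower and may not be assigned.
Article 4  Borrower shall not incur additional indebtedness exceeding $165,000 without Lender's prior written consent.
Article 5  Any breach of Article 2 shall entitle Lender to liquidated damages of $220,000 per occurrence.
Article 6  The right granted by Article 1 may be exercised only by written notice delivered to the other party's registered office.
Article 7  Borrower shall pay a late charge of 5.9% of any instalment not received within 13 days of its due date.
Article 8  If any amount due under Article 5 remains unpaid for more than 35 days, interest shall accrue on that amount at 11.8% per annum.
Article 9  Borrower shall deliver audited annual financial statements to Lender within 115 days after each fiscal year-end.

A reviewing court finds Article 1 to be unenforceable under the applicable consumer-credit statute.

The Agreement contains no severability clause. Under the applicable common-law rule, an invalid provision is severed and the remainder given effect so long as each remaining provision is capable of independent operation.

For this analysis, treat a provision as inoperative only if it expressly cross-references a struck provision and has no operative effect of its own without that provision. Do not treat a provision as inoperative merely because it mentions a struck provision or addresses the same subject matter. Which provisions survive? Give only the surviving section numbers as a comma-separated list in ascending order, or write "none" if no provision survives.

Article 1 is struck. Article 2 operates only by reference to Article 1, so it falls with Article 1. Article 3 merely fixes the non-assignment of Article 1; with Article 1 gone it has nothing to operate on and falls away. Article 6 has no operative effect of its own apart from Article 1 and is therefore inoperative. Article 5 has no operative effect of its own apart from Article 2 and is therefore inoperative. Article 8 operates only by reference to Article 5, so it falls with Article 5. With no severability clause, the stated default rule severs what cannot stand and enforces each remaining provision that can operate on its own. That leaves Article 4, Article 7, and Article 9 in effect.

4, 7, 9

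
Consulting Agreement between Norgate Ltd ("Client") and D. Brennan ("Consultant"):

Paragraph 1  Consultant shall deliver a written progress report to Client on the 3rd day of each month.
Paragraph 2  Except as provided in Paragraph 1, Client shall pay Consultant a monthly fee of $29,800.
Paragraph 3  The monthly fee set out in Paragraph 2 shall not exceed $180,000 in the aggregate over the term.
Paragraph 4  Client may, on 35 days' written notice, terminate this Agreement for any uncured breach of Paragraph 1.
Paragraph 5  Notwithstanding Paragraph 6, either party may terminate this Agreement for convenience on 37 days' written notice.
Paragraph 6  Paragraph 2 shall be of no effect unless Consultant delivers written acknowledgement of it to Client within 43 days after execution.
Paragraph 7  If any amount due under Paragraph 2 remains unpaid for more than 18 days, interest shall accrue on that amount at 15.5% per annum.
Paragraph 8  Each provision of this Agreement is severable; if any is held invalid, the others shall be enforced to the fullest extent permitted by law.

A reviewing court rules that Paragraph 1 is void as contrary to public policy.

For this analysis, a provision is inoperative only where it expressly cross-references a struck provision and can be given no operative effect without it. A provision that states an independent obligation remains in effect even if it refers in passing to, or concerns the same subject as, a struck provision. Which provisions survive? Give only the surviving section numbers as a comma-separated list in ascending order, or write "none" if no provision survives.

2, 3, 5, 6, 7, 8

Paragraph 1 is struck. Paragraph 4 merely fixes the termination right for breach of Paragraph 1; with Paragraph 1 gone it has nothing to operate on and falls away. Although Paragraph 2 refers to Paragraph 1, its operative terms do not depend on Paragraph 1, so it remains in effect. Paragraph 8 is a severability clause and preserves every provision that can still be given independent effect. Paragraph 2, Paragraph 3, Paragraph 5, Paragraph 6, Paragraph 7, and Paragraph 8 remain in effect.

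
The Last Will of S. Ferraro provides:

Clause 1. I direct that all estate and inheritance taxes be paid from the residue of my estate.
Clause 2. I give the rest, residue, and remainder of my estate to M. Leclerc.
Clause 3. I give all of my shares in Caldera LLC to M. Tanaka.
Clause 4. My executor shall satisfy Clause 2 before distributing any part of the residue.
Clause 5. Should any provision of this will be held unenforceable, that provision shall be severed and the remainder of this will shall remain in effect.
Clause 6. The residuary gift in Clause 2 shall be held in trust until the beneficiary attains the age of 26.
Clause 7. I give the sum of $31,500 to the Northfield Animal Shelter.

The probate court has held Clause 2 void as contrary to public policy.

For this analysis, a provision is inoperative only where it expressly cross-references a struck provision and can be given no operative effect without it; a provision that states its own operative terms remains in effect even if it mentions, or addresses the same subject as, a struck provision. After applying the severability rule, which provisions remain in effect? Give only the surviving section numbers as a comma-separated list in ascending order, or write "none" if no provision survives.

1, 3, 5, 7

Clause 2 is struck. Clause 4 merely fixes the priority direction for Clause 2; with Clause 2 gone it has nothing to operate on and falls away. Clause 6 merely fixes the trust for Clause 2; with Clause 2 gone it has nothing to operate on and falls away. Clause 5 is a severability clause and preserves every provision that can still be given independent effect. Clause 1, Clause 3, Clause 5, and Clause 7 remain in effect.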